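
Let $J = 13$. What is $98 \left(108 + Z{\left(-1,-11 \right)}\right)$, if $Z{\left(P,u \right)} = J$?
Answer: $11858$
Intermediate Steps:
$Z{\left(P,u \right)} = 13$
$98 \left(108 + Z{\left(-1,-11 \right)}\right) = 98 \left(108 + 13\right) = 98 \cdot 121 = 11858$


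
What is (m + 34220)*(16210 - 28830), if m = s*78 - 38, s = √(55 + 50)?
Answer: -431376840 - 984360*√105 ≈ -4.4146e+8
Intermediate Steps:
s = √105 ≈ 10.247
m = -38 + 78*√105 (m = √105*78 - 38 = 78*√105 - 38 = -38 + 78*√105 ≈ 761.26)
(m + 34220)*(16210 - 28830) = ((-38 + 78*√105) + 34220)*(16210 - 28830) = (34182 + 78*√105)*(-12620) = -431376840 - 984360*√105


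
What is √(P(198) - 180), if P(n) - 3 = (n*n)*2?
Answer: √78231 ≈ 279.70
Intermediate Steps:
P(n) = 3 + 2*n² (P(n) = 3 + (n*n)*2 = 3 + n²*2 = 3 + 2*n²)
√(P(198) - 180) = √((3 + 2*198²) - 180) = √((3 + 2*39204) - 180) = √((3 + 78408) - 180) = √(78411 - 180) = √78231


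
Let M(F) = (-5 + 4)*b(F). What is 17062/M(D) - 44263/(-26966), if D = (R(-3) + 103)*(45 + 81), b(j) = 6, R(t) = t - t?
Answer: -229914157/80898 ≈ -2842.0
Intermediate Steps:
R(t) = 0
D = 12978 (D = (0 + 103)*(45 + 81) = 103*126 = 12978)
M(F) = -6 (M(F) = (-5 + 4)*6 = -1*6 = -6)
17062/M(D) - 44263/(-26966) = 17062/(-6) - 44263/(-26966) = 17062*(-1/6) - 44263*(-1/26966) = -8531/3 + 44263/26966 = -229914157/80898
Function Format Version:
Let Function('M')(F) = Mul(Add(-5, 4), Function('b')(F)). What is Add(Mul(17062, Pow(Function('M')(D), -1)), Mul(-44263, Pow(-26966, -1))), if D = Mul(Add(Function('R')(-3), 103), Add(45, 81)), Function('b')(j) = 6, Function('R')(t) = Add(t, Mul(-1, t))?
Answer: Rational(-229914157, 80898) ≈ -2842.0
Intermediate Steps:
Function('R')(t) = 0
D = 12978 (D = Mul(Add(0, 103), Add(45, 81)) = Mul(103, 126) = 12978)
Function('M')(F) = -6 (Function('M')(F) = Mul(Add(-5, 4), 6) = Mul(-1, 6) = -6)
Add(Mul(17062, Pow(Function('M')(D), -1)), Mul(-44263, Pow(-26966, -1))) = Add(Mul(17062, Pow(-6, -1)), Mul(-44263, Pow(-26966, -1))) = Add(Mul(17062, Rational(-1, 6)), Mul(-44263, Rational(-1, 26966))) = Add(Rational(-8531, 3), Rational(44263, 26966)) = Rational(-229914157, 80898)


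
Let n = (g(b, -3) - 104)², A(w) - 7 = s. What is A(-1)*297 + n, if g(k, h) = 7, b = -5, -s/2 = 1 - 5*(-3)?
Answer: 1984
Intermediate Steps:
s = -32 (s = -2*(1 - 5*(-3)) = -2*(1 + 15) = -2*16 = -32)
A(w) = -25 (A(w) = 7 - 32 = -25)
n = 9409 (n = (7 - 104)² = (-97)² = 9409)
A(-1)*297 + n = -25*297 + 9409 = -7425 + 9409 = 1984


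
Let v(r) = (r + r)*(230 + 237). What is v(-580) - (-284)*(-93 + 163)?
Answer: -521840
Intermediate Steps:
v(r) = 934*r (v(r) = (2*r)*467 = 934*r)
v(-580) - (-284)*(-93 + 163) = 934*(-580) - (-284)*(-93 + 163) = -541720 - (-284)*70 = -541720 - 1*(-19880) = -541720 + 19880 = -521840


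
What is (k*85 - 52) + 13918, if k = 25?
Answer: 15991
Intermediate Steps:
(k*85 - 52) + 13918 = (25*85 - 52) + 13918 = (2125 - 52) + 13918 = 2073 + 13918 = 15991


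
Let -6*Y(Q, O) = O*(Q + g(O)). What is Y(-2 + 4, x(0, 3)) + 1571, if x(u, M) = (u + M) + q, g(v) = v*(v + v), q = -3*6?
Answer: 2701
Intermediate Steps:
q = -18
g(v) = 2*v**2 (g(v) = v*(2*v) = 2*v**2)
x(u, M) = -18 + M + u (x(u, M) = (u + M) - 18 = (M + u) - 18 = -18 + M + u)
Y(Q, O) = -O*(Q + 2*O**2)/6
Y(-2 + 4, x(0, 3)) + 1571 = -(-18 + 3 + 0)*((-2 + 4) + 2*(-18 + 3 + 0)**2)/6 + 1571 = -1/6*(-15)*(2 + 2*(-15)**2) + 1571 = -1/6*(-15)*(2 + 2*225) + 1571 = -1/6*(-15)*(2 + 450) + 1571 = -1/6*(-15)*452 + 1571 = 1130 + 1571 = 2701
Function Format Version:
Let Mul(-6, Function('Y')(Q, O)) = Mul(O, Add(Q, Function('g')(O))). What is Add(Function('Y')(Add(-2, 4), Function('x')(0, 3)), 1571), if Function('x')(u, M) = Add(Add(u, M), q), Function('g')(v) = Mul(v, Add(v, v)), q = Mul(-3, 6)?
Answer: 2701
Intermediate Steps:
q = -18
Function('g')(v) = Mul(2, Pow(v, 2)) (Function('g')(v) = Mul(v, Mul(2, v)) = Mul(2, Pow(v, 2)))
Function('x')(u, M) = Add(-18, M, u) (Function('x')(u, M) = Add(Add(u, M), -18) = Add(Add(M, u), -18) = Add(-18, M, u))
Function('Y')(Q, O) = Mul(Rational(-1, 6), O, Add(Q, Mul(2, Pow(O, 2)))) (Function('Y')(Q, O) = Mul(Rational(-1, 6), Mul(O, Add(Q, Mul(2, Pow(O, 2))))) = Mul(Rational(-1, 6), O, Add(Q, Mul(2, Pow(O, 2)))))
Add(Function('Y')(Add(-2, 4), Function('x')(0, 3)), 1571) = Add(Mul(Rational(-1, 6), Add(-18, 3, 0), Add(Add(-2, 4), Mul(2, Pow(Add(-18, 3, 0), 2)))), 1571) = Add(Mul(Rational(-1, 6), -15, Add(2, Mul(2, Pow(-15, 2)))), 1571) = Add(Mul(Rational(-1, 6), -15, Add(2, Mul(2, 225))), 1571) = Add(Mul(Rational(-1, 6), -15, Add(2, 450)), 1571) = Add(Mul(Rational(-1, 6), -15, 452), 1571) = Add(1130, 1571) = 2701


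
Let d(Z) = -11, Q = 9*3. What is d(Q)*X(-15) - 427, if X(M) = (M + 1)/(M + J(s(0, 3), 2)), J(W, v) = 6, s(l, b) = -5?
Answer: -3997/9 ≈ -444.11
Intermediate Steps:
Q = 27
X(M) = (1 + M)/(6 + M) (X(M) = (M + 1)/(M + 6) = (1 + M)/(6 + M))
d(Q)*X(-15) - 427 = -11*(1 - 15)/(6 - 15) - 427 = -11*(-14)/(-9) - 427 = -(-11)*(-14)/9 - 427 = -11*14/9 - 427 = -154/9 - 427 = -3997/9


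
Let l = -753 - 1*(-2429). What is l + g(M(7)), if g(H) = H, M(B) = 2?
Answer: 1678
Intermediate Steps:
l = 1676 (l = -753 + 2429 = 1676)
l + g(M(7)) = 1676 + 2 = 1678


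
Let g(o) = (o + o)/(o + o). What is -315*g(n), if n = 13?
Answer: -315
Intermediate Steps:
g(o) = 1 (g(o) = (2*o)/((2*o)) = (2*o)*(1/(2*o)) = 1)
-315*g(n) = -315*1 = -315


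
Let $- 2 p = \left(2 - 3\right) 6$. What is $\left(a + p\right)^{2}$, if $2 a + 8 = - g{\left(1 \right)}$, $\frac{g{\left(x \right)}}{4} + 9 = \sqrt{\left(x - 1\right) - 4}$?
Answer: $273 - 136 i \approx 273.0 - 136.0 i$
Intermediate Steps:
$g{\left(x \right)} = -36 + 4 \sqrt{-5 + x}$ ($g{\left(x \right)} = -36 + 4 \sqrt{\left(x - 1\right) - 4} = -36 + 4 \sqrt{\left(-1 + x\right) - 4} = -36 + 4 \sqrt{-5 + x}$)
$p = 3$ ($p = - \frac{\left(2 - 3\right) 6}{2} = - \frac{\left(-1\right) 6}{2} = \left(- \frac{1}{2}\right) \left(-6\right) = 3$)
$a = 14 - 4 i$ ($a = -4 + \frac{\left(-1\right) \left(-36 + 4 \sqrt{-5 + 1}\right)}{2} = -4 + \frac{\left(-1\right) \left(-36 + 4 \sqrt{-4}\right)}{2} = -4 + \frac{\left(-1\right) \left(-36 + 4 \cdot 2 i\right)}{2} = -4 + \frac{\left(-1\right) \left(-36 + 8 i\right)}{2} = -4 + \frac{36 - 8 i}{2} = -4 + \left(18 - 4 i\right) = 14 - 4 i \approx 14.0 - 4.0 i$)
$\left(a + p\right)^{2} = \left(\left(14 - 4 i\right) + 3\right)^{2} = \left(17 - 4 i\right)^{2}$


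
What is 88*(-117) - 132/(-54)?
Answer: -92642/9 ≈ -10294.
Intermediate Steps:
88*(-117) - 132/(-54) = -10296 - 132*(-1/54) = -10296 + 22/9 = -92642/9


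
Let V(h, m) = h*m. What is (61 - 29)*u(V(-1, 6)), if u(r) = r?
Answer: -192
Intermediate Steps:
(61 - 29)*u(V(-1, 6)) = (61 - 29)*(-1*6) = 32*(-6) = -192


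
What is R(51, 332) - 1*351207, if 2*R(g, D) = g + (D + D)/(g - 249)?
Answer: -69534269/198 ≈ -3.5118e+5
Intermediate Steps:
R(g, D) = g/2 + D/(-249 + g) (R(g, D) = (g + (D + D)/(g - 249))/2 = (g + (2*D)/(-249 + g))/2 = (g + 2*D/(-249 + g))/2 = g/2 + D/(-249 + g))
R(51, 332) - 1*351207 = (51² - 249*51 + 2*332)/(2*(-249 + 51)) - 1*351207 = (½)*(2601 - 12699 + 664)/(-198) - 351207 = (½)*(-1/198)*(-9434) - 351207 = 4717/198 - 351207 = -69534269/198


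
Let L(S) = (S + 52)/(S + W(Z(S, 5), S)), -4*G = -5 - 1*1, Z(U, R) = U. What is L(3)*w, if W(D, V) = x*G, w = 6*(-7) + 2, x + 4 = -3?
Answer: 880/3 ≈ 293.33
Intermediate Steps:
x = -7 (x = -4 - 3 = -7)
w = -40 (w = -42 + 2 = -40)
G = 3/2 (G = -(-5 - 1*1)/4 = -(-5 - 1)/4 = -¼*(-6) = 3/2 ≈ 1.5000)
W(D, V) = -21/2 (W(D, V) = -7*3/2 = -21/2)
L(S) = (52 + S)/(-21/2 + S) (L(S) = (S + 52)/(S - 21/2) = (52 + S)/(-21/2 + S))
L(3)*w = (2*(52 + 3)/(-21 + 2*3))*(-40) = (2*55/(-21 + 6))*(-40) = (2*55/(-15))*(-40) = (2*(-1/15)*55)*(-40) = -22/3*(-40) = 880/3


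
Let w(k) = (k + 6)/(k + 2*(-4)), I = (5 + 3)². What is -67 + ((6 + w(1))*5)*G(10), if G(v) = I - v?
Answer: 1283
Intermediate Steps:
I = 64 (I = 8² = 64)
w(k) = (6 + k)/(-8 + k) (w(k) = (6 + k)/(k - 8) = (6 + k)/(-8 + k))
G(v) = 64 - v
-67 + ((6 + w(1))*5)*G(10) = -67 + ((6 + (6 + 1)/(-8 + 1))*5)*(64 - 1*10) = -67 + ((6 + 7/(-7))*5)*(64 - 10) = -67 + ((6 - ⅐*7)*5)*54 = -67 + ((6 - 1)*5)*54 = -67 + (5*5)*54 = -67 + 25*54 = -67 + 1350 = 1283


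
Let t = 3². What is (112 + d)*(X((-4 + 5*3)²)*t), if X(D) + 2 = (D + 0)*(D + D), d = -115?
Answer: -790560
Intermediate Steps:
t = 9
X(D) = -2 + 2*D² (X(D) = -2 + (D + 0)*(D + D) = -2 + D*(2*D) = -2 + 2*D²)
(112 + d)*(X((-4 + 5*3)²)*t) = (112 - 115)*((-2 + 2*((-4 + 5*3)²)²)*9) = -3*(-2 + 2*((-4 + 15)²)²)*9 = -3*(-2 + 2*(11²)²)*9 = -3*(-2 + 2*121²)*9 = -3*(-2 + 2*14641)*9 = -3*(-2 + 29282)*9 = -87840*9 = -3*263520 = -790560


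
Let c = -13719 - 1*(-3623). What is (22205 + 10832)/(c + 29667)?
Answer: 33037/19571 ≈ 1.6881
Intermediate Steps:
c = -10096 (c = -13719 + 3623 = -10096)
(22205 + 10832)/(c + 29667) = (22205 + 10832)/(-10096 + 29667) = 33037/19571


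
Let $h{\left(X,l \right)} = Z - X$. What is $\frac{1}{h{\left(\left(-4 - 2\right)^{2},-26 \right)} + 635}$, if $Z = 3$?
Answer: $\frac{1}{602} \approx 0.0016611$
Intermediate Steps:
$h{\left(X,l \right)} = 3 - X$
$\frac{1}{h{\left(\left(-4 - 2\right)^{2},-26 \right)} + 635} = \frac{1}{\left(3 - \left(-4 - 2\right)^{2}\right) + 635} = \frac{1}{\left(3 - \left(-6\right)^{2}\right) + 635} = \frac{1}{\left(3 - 36\right) + 635} = \frac{1}{-33 + 635} = \frac{1}{602}$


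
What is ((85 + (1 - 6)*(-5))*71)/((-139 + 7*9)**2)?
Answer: 3905/2888 ≈ 1.3521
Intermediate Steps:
((85 + (1 - 6)*(-5))*71)/((-139 + 7*9)**2) = ((85 - 5*(-5))*71)/((-139 + 63)**2) = ((85 + 25)*71)/((-76)**2) = (110*71)/5776 = 7810*(1/5776) = 3905/2888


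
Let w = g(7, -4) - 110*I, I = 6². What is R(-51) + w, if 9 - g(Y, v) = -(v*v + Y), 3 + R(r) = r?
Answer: -3982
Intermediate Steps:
R(r) = -3 + r
I = 36
g(Y, v) = 9 + Y + v² (g(Y, v) = 9 - (-1)*(v*v + Y) = 9 - (-1)*(v² + Y) = 9 - (-1)*(Y + v²) = 9 - (-Y - v²) = 9 + (Y + v²) = 9 + Y + v²)
w = -3928 (w = (9 + 7 + (-4)²) - 110*36 = (9 + 7 + 16) - 3960 = 32 - 3960 = -3928)
R(-51) + w = (-3 - 51) - 3928 = -54 - 3928 = -3982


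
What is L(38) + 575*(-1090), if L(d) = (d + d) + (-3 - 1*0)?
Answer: -626677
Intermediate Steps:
L(d) = -3 + 2*d (L(d) = 2*d + (-3 + 0) = 2*d - 3 = -3 + 2*d)
L(38) + 575*(-1090) = (-3 + 2*38) + 575*(-1090) = (-3 + 76) - 626750 = 73 - 626750 = -626677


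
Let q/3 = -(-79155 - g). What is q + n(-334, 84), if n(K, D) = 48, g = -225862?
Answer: -440073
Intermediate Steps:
q = -440121 (q = 3*(-(-79155 - 1*(-225862))) = 3*(-(-79155 + 225862)) = 3*(-1*146707) = 3*(-146707) = -440121)
q + n(-334, 84) = -440121 + 48 = -440073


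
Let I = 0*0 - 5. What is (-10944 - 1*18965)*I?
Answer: 149545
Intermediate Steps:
I = -5 (I = 0 - 5 = -5)
(-10944 - 1*18965)*I = (-10944 - 1*18965)*(-5) = (-10944 - 18965)*(-5) = -29909*(-5) = 149545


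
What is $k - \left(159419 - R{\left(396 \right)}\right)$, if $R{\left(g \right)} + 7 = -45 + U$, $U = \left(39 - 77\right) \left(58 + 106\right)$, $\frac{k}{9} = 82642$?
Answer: $578075$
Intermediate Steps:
$k = 743778$ ($k = 9 \cdot 82642 = 743778$)
$U = -6232$ ($U = \left(-38\right) 164 = -6232$)
$R{\left(g \right)} = -6284$ ($R{\left(g \right)} = -7 - 6277 = -6284$)
$k - \left(159419 - R{\left(396 \right)}\right) = 743778 - \left(159419 - -6284\right) = 743778 - \left(159419 + 6284\right) = 743778 - 165703 = 578075$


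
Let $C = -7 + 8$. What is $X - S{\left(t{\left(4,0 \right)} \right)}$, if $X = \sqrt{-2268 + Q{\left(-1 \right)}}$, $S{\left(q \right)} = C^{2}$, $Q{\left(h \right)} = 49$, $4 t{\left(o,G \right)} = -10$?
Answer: $-1 + i \sqrt{2219} \approx -1.0 + 47.106 i$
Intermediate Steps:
$t{\left(o,G \right)} = - \frac{5}{2}$ ($t{\left(o,G \right)} = \frac{1}{4} \left(-10\right) = - \frac{5}{2}$)
$C = 1$
$S{\left(q \right)} = 1$ ($S{\left(q \right)} = 1^{2} = 1$)
$X = i \sqrt{2219}$ ($X = \sqrt{-2268 + 49} = \sqrt{-2219} = i \sqrt{2219} \approx 47.106 i$)
$X - S{\left(t{\left(4,0 \right)} \right)} = i \sqrt{2219} - 1 = -1 + i \sqrt{2219}$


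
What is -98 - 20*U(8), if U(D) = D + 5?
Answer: -358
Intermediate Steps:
U(D) = 5 + D
-98 - 20*U(8) = -98 - 20*(5 + 8) = -98 - 20*13 = -98 - 260 = -358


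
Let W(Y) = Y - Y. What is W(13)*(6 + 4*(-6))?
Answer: 0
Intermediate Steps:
W(Y) = 0
W(13)*(6 + 4*(-6)) = 0*(6 + 4*(-6)) = 0*(6 - 24) = 0*(-18) = 0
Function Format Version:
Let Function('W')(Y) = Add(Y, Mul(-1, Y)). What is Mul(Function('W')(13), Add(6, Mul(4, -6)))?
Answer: 0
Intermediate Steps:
Function('W')(Y) = 0
Mul(Function('W')(13), Add(6, Mul(4, -6))) = Mul(0, Add(6, Mul(4, -6))) = Mul(0, Add(6, -24)) = Mul(0, -18) = 0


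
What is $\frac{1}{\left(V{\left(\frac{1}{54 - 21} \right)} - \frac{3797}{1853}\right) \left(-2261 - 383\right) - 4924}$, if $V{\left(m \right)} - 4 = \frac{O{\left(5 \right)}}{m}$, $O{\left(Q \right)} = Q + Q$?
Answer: $- \frac{1853}{1635461792} \approx -1.133 \cdot 10^{-6}$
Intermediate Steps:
$O{\left(Q \right)} = 2 Q$
$V{\left(m \right)} = 4 + \frac{10}{m}$ ($V{\left(m \right)} = 4 + \frac{2 \cdot 5}{m} = 4 + \frac{10}{m}$)
$\frac{1}{\left(V{\left(\frac{1}{54 - 21} \right)} - \frac{3797}{1853}\right) \left(-2261 - 383\right) - 4924} = \frac{1}{\left(\left(4 + \frac{10}{\frac{1}{54 - 21}}\right) - \frac{3797}{1853}\right) \left(-2261 - 383\right) - 4924} = \frac{1}{\left(\left(4 + \frac{10}{\frac{1}{54 - 21}}\right) - \frac{3797}{1853}\right) \left(-2644\right) - 4924} = \frac{1}{\left(\left(4 + \frac{10}{\frac{1}{33}}\right) - \frac{3797}{1853}\right) \left(-2644\right) - 4924} = \frac{1}{\left(\left(4 + 10 \frac{1}{\frac{1}{33}}\right) - \frac{3797}{1853}\right) \left(-2644\right) - 4924} = \frac{1}{\left(\left(4 + 10 \cdot 33\right) - \frac{3797}{1853}\right) \left(-2644\right) - 4924} = \frac{1}{\left(\left(4 + 330\right) - \frac{3797}{1853}\right) \left(-2644\right) - 4924} = \frac{1}{\left(334 - \frac{3797}{1853}\right) \left(-2644\right) - 4924} = \frac{1}{\frac{615105}{1853} \left(-2644\right) - 4924} = \frac{1}{- \frac{1626337620}{1853} - 4924} = \frac{1}{- \frac{1635461792}{1853}} = - \frac{1853}{1635461792}$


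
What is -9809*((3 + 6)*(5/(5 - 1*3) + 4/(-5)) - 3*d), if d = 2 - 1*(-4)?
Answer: 264843/10 ≈ 26484.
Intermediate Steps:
d = 6 (d = 2 + 4 = 6)
-9809*((3 + 6)*(5/(5 - 1*3) + 4/(-5)) - 3*d) = -9809*((3 + 6)*(5/(5 - 1*3) + 4/(-5)) - 3*6) = -9809*(9*(5/(5 - 3) + 4*(-⅕)) - 18) = -9809*(9*(5/2 - ⅘) - 18) = -9809*(9*(17/10) - 18) = -9809*(153/10 - 18) = -9809*(-27/10) = 264843/10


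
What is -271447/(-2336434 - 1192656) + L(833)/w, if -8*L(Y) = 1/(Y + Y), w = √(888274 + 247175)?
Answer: 271447/3529090 - √126161/5044421424 ≈ 0.076917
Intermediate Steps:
w = 3*√126161 (w = √1135449 = 3*√126161 ≈ 1065.6)
L(Y) = -1/(16*Y) (L(Y) = -1/(8*(Y + Y)) = -1/(2*Y)/8 = -1/(16*Y))
-271447/(-2336434 - 1192656) + L(833)/w = -271447/(-2336434 - 1192656) + (-1/16/833)/((3*√126161)) = -271447/(-3529090) + (-1/16*1/833)*(√126161/378483) = -271447*(-1/3529090) - √126161/5044421424 = 271447/3529090 - √126161/5044421424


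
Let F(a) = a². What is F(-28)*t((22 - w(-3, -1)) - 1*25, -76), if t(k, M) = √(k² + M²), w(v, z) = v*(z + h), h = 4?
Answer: 1568*√1453 ≈ 59769.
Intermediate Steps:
w(v, z) = v*(4 + z) (w(v, z) = v*(z + 4) = v*(4 + z))
t(k, M) = √(M² + k²)
F(-28)*t((22 - w(-3, -1)) - 1*25, -76) = (-28)²*√((-76)² + ((22 - (-3)*(4 - 1)) - 1*25)²) = 784*√(5776 + ((22 - (-3)*3) - 25)²) = 784*√(5776 + ((22 - 1*(-9)) - 25)²) = 784*√(5776 + ((22 + 9) - 25)²) = 784*√(5776 + (31 - 25)²) = 784*√(5776 + 6²) = 784*√(5776 + 36) = 784*√5812 = 784*(2*√1453) = 1568*√1453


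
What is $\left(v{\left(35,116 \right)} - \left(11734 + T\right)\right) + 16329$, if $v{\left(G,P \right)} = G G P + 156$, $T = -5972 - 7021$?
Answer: $159844$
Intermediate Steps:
$T = -12993$
$v{\left(G,P \right)} = 156 + P G^{2}$ ($v{\left(G,P \right)} = G^{2} P + 156 = P G^{2} + 156 = 156 + P G^{2}$)
$\left(v{\left(35,116 \right)} - \left(11734 + T\right)\right) + 16329 = \left(\left(156 + 116 \cdot 35^{2}\right) - -1259\right) + 16329 = \left(\left(156 + 116 \cdot 1225\right) + \left(-11734 + 12993\right)\right) + 16329 = \left(\left(156 + 142100\right) + 1259\right) + 16329 = \left(142256 + 1259\right) + 16329 = 143515 + 16329 = 159844$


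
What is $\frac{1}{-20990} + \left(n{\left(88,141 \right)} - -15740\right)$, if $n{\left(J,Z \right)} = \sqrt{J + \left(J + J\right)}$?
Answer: $\frac{330382599}{20990} + 2 \sqrt{66} \approx 15756.0$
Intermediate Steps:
$n{\left(J,Z \right)} = \sqrt{3} \sqrt{J}$ ($n{\left(J,Z \right)} = \sqrt{J + 2 J} = \sqrt{3 J} = \sqrt{3} \sqrt{J}$)
$\frac{1}{-20990} + \left(n{\left(88,141 \right)} - -15740\right) = \frac{1}{-20990} + \left(\sqrt{3} \sqrt{88} - -15740\right) = - \frac{1}{20990} + \left(\sqrt{3} \cdot 2 \sqrt{22} + 15740\right) = - \frac{1}{20990} + \left(2 \sqrt{66} + 15740\right) = - \frac{1}{20990} + \left(15740 + 2 \sqrt{66}\right) = \frac{330382599}{20990} + 2 \sqrt{66}$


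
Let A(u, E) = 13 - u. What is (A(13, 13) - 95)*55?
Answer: -5225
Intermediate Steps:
(A(13, 13) - 95)*55 = ((13 - 1*13) - 95)*55 = ((13 - 13) - 95)*55 = (0 - 95)*55 = -95*55 = -5225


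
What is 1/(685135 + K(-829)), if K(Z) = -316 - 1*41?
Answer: 1/684778 ≈ 1.4603e-6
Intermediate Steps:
K(Z) = -357 (K(Z) = -316 - 41 = -357)
1/(685135 + K(-829)) = 1/(685135 - 357) = 1/684778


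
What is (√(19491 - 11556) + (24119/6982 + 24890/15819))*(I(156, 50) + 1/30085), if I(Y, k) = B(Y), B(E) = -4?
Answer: -22275568849833/1107611947310 - 2767797*√15/30085 ≈ -376.42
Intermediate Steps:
I(Y, k) = -4
(√(19491 - 11556) + (24119/6982 + 24890/15819))*(I(156, 50) + 1/30085) = (√(19491 - 11556) + (24119/6982 + 24890/15819))*(-4 + 1/30085) = (√7935 + (24119*(1/6982) + 24890*(1/15819)))*(-4 + 1/30085) = (23*√15 + (24119/6982 + 24890/15819))*(-120339/30085) = (23*√15 + 555320441/110448258)*(-120339/30085) = (555320441/110448258 + 23*√15)*(-120339/30085) = -22275568849833/1107611947310 - 2767797*√15/30085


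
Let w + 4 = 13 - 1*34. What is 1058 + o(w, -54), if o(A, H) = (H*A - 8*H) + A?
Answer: 2815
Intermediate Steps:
w = -25 (w = -4 + (13 - 1*34) = -4 + (13 - 34) = -4 - 21 = -25)
o(A, H) = A - 8*H + A*H (o(A, H) = (A*H - 8*H) + A = (-8*H + A*H) + A = A - 8*H + A*H)
1058 + o(w, -54) = 1058 + (-25 - 8*(-54) - 25*(-54)) = 1058 + (-25 + 432 + 1350) = 1058 + 1757 = 2815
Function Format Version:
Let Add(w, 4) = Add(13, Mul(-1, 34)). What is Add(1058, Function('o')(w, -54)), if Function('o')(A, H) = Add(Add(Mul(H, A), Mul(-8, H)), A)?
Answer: 2815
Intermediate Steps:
w = -25 (w = Add(-4, Add(13, Mul(-1, 34))) = Add(-4, Add(13, -34)) = Add(-4, -21) = -25)
Function('o')(A, H) = Add(A, Mul(-8, H), Mul(A, H)) (Function('o')(A, H) = Add(Add(Mul(A, H), Mul(-8, H)), A) = Add(Add(Mul(-8, H), Mul(A, H)), A) = Add(A, Mul(-8, H), Mul(A, H)))
Add(1058, Function('o')(w, -54)) = Add(1058, Add(-25, Mul(-8, -54), Mul(-25, -54))) = Add(1058, Add(-25, 432, 1350)) = Add(1058, 1757) = 2815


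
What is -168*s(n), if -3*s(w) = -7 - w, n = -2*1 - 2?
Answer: -168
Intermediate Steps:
n = -4 (n = -2 - 2 = -4)
s(w) = 7/3 + w/3 (s(w) = -(-7 - w)/3 = 7/3 + w/3)
-168*s(n) = -168*(7/3 + (1/3)*(-4)) = -168*(7/3 - 4/3) = -168*1 = -168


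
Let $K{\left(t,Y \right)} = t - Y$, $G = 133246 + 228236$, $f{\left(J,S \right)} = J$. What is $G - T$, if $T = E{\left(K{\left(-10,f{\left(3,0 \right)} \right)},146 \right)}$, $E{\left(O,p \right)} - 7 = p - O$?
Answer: $361316$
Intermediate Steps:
$G = 361482$
$E{\left(O,p \right)} = 7 + p - O$ ($E{\left(O,p \right)} = 7 - \left(O - p\right) = 7 + p - O$)
$T = 166$ ($T = 7 + 146 - \left(-10 - 3\right) = 7 + 146 - -13 = 7 + 146 + 13 = 166$)
$G - T = 361482 - 166 = 361316$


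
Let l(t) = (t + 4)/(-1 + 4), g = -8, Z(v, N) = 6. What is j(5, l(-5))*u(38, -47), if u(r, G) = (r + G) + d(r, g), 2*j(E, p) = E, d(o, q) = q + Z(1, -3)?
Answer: -55/2 ≈ -27.500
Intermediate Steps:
l(t) = 4/3 + t/3 (l(t) = (4 + t)/3 = (4 + t)*(⅓) = 4/3 + t/3)
d(o, q) = 6 + q (d(o, q) = q + 6 = 6 + q)
j(E, p) = E/2
u(r, G) = -2 + G + r (u(r, G) = (r + G) + (6 - 8) = (G + r) - 2 = -2 + G + r)
j(5, l(-5))*u(38, -47) = ((½)*5)*(-2 - 47 + 38) = (5/2)*(-11) = -55/2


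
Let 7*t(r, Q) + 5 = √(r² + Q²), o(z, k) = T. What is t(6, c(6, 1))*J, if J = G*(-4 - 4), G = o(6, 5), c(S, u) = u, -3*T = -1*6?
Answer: 80/7 - 16*√37/7 ≈ -2.4749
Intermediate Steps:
T = 2 (T = -(-1)*6/3 = -⅓*(-6) = 2)
o(z, k) = 2
G = 2
t(r, Q) = -5/7 + √(Q² + r²)/7 (t(r, Q) = -5/7 + √(r² + Q²)/7 = -5/7 + √(Q² + r²)/7)
J = -16 (J = 2*(-4 - 4) = 2*(-8) = -16)
t(6, c(6, 1))*J = (-5/7 + √(1² + 6²)/7)*(-16) = (-5/7 + √(1 + 36)/7)*(-16) = (-5/7 + √37/7)*(-16) = 80/7 - 16*√37/7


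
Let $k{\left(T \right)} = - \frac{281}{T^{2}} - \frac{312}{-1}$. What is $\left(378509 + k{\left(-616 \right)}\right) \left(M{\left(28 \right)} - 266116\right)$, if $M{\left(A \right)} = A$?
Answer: $- \frac{4781132416320795}{47432} \approx -1.008 \cdot 10^{11}$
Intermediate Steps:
$k{\left(T \right)} = 312 - \frac{281}{T^{2}}$ ($k{\left(T \right)} = - \frac{281}{T^{2}} - -312 = - \frac{281}{T^{2}} + 312 = 312 - \frac{281}{T^{2}}$)
$\left(378509 + k{\left(-616 \right)}\right) \left(M{\left(28 \right)} - 266116\right) = \left(378509 + \left(312 - \frac{281}{379456}\right)\right) \left(28 - 266116\right) = \left(378509 + \frac{118389991}{379456}\right) \left(-266088\right) = \frac{143745901095}{379456} \left(-266088\right) = - \frac{4781132416320795}{47432}$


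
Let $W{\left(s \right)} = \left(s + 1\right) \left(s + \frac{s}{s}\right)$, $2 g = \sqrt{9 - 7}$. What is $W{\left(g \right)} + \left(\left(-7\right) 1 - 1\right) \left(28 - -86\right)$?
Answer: $- \frac{1821}{2} + \sqrt{2} \approx -909.09$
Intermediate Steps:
$g = \frac{\sqrt{2}}{2}$ ($g = \frac{\sqrt{9 - 7}}{2} = \frac{\sqrt{2}}{2} \approx 0.70711$)
$W{\left(s \right)} = \left(1 + s\right)^{2}$ ($W{\left(s \right)} = \left(1 + s\right) \left(s + 1\right) = \left(1 + s\right) \left(1 + s\right) = \left(1 + s\right)^{2}$)
$W{\left(g \right)} + \left(\left(-7\right) 1 - 1\right) \left(28 - -86\right) = \left(1 + \left(\frac{\sqrt{2}}{2}\right)^{2} + 2 \frac{\sqrt{2}}{2}\right) + \left(\left(-7\right) 1 - 1\right) \left(28 - -86\right) = \left(1 + \frac{1}{2} + \sqrt{2}\right) + \left(-7 - 1\right) \left(28 + 86\right) = \left(\frac{3}{2} + \sqrt{2}\right) - 912 = - \frac{1821}{2} + \sqrt{2}$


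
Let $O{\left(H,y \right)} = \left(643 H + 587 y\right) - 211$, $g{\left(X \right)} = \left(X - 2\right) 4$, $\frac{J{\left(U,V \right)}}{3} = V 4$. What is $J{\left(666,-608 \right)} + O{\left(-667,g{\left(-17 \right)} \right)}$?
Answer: $-481000$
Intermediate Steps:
$J{\left(U,V \right)} = 12 V$ ($J{\left(U,V \right)} = 3 V 4 = 3 \cdot 4 V = 12 V$)
$g{\left(X \right)} = -8 + 4 X$ ($g{\left(X \right)} = \left(-2 + X\right) 4 = -8 + 4 X$)
$O{\left(H,y \right)} = -211 + 587 y + 643 H$ ($O{\left(H,y \right)} = \left(587 y + 643 H\right) - 211 = -211 + 587 y + 643 H$)
$J{\left(666,-608 \right)} + O{\left(-667,g{\left(-17 \right)} \right)} = 12 \left(-608\right) + \left(-211 + 587 \left(-8 + 4 \left(-17\right)\right) + 643 \left(-667\right)\right) = -7296 - \left(429092 - 587 \left(-8 - 68\right)\right) = -7296 - 473704 = -481000$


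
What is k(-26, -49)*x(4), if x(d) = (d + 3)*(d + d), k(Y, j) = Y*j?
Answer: 71344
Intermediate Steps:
x(d) = 2*d*(3 + d) (x(d) = (3 + d)*(2*d) = 2*d*(3 + d))
k(-26, -49)*x(4) = (-26*(-49))*(2*4*(3 + 4)) = 1274*(2*4*7) = 1274*56 = 71344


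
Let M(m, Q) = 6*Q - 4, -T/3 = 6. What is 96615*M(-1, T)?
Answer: -10820880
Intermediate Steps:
T = -18 (T = -3*6 = -18)
M(m, Q) = -4 + 6*Q
96615*M(-1, T) = 96615*(-4 + 6*(-18)) = 96615*(-4 - 108) = 96615*(-112) = -10820880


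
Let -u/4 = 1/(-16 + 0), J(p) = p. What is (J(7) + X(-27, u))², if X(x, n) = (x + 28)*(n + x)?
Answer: 6241/16 ≈ 390.06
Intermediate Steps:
u = ¼ (u = -4/(-16 + 0) = -4/(-16) = -4*(-1/16) = ¼ ≈ 0.25000)
X(x, n) = (28 + x)*(n + x)
(J(7) + X(-27, u))² = (7 + ((-27)² + 28*(¼) + 28*(-27) + (¼)*(-27)))² = (7 + (729 + 7 - 756 - 27/4))² = (7 - 107/4)² = (-79/4)² = 6241/16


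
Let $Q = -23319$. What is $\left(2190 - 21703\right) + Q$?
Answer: $-42832$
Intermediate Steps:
$\left(2190 - 21703\right) + Q = \left(2190 - 21703\right) - 23319 = -19513 - 23319 = -42832$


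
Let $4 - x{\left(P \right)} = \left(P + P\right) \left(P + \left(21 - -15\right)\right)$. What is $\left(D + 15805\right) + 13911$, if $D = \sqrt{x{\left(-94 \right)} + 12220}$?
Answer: $29716 + 2 \sqrt{330} \approx 29752.0$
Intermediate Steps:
$x{\left(P \right)} = 4 - 2 P \left(36 + P\right)$ ($x{\left(P \right)} = 4 - \left(P + P\right) \left(P + \left(21 - -15\right)\right) = 4 - 2 P \left(P + \left(21 + 15\right)\right) = 4 - 2 P \left(P + 36\right) = 4 - 2 P \left(36 + P\right)$)
$D = 2 \sqrt{330}$ ($D = \sqrt{\left(4 - -6768 - 2 \left(-94\right)^{2}\right) + 12220} = \sqrt{\left(4 + 6768 - 17672\right) + 12220} = \sqrt{-10900 + 12220} = \sqrt{1320} = 2 \sqrt{330} \approx 36.332$)
$\left(D + 15805\right) + 13911 = \left(2 \sqrt{330} + 15805\right) + 13911 = \left(15805 + 2 \sqrt{330}\right) + 13911 = 29716 + 2 \sqrt{330}$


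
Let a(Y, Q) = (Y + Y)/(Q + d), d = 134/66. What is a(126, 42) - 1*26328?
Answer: -38246268/1453 ≈ -26322.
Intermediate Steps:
d = 67/33 (d = 134*(1/66) = 67/33 ≈ 2.0303)
a(Y, Q) = 2*Y/(67/33 + Q) (a(Y, Q) = (Y + Y)/(Q + 67/33) = (2*Y)/(67/33 + Q) = 2*Y/(67/33 + Q))
a(126, 42) - 1*26328 = 66*126/(67 + 33*42) - 1*26328 = 66*126/(67 + 1386) - 26328 = 66*126/1453 - 26328 = 66*126*(1/1453) - 26328 = 8316/1453 - 26328 = -38246268/1453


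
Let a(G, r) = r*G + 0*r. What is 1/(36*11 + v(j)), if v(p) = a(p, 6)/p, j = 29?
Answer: 1/402 ≈ 0.0024876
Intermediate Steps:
a(G, r) = G*r (a(G, r) = G*r + 0 = G*r)
v(p) = 6 (v(p) = (p*6)/p = (6*p)/p = 6)
1/(36*11 + v(j)) = 1/(36*11 + 6) = 1/(396 + 6) = 1/402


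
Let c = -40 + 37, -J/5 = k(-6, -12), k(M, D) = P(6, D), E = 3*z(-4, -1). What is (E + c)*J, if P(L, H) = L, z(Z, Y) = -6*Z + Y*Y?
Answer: -2160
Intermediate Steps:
z(Z, Y) = Y² - 6*Z (z(Z, Y) = -6*Z + Y² = Y² - 6*Z)
E = 75 (E = 3*((-1)² - 6*(-4)) = 3*(1 + 24) = 3*25 = 75)
k(M, D) = 6
J = -30 (J = -5*6 = -30)
c = -3
(E + c)*J = (75 - 3)*(-30) = 72*(-30) = -2160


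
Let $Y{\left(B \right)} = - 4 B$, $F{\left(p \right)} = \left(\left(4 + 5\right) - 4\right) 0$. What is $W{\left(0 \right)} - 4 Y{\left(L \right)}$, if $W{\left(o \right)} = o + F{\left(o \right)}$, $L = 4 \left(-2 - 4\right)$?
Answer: $-384$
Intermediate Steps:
$F{\left(p \right)} = 0$ ($F{\left(p \right)} = \left(9 - 4\right) 0 = 5 \cdot 0 = 0$)
$L = -24$ ($L = 4 \left(-6\right) = -24$)
$W{\left(o \right)} = o$ ($W{\left(o \right)} = o + 0 = o$)
$W{\left(0 \right)} - 4 Y{\left(L \right)} = 0 - 4 \left(\left(-4\right) \left(-24\right)\right) = 0 - 384 = -384$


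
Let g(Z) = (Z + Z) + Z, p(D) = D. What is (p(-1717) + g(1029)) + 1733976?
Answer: 1735346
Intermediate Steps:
g(Z) = 3*Z (g(Z) = 2*Z + Z = 3*Z)
(p(-1717) + g(1029)) + 1733976 = (-1717 + 3*1029) + 1733976 = (-1717 + 3087) + 1733976 = 1370 + 1733976 = 1735346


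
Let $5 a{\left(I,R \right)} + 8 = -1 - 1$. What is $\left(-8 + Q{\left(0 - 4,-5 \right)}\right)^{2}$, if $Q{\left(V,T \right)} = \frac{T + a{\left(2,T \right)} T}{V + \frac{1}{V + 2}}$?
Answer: $\frac{6724}{81} \approx 83.012$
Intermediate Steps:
$a{\left(I,R \right)} = -2$ ($a{\left(I,R \right)} = - \frac{8}{5} + \frac{-1 - 1}{5} = - \frac{8}{5} + \frac{1}{5} \left(-2\right) = - \frac{8}{5} - \frac{2}{5} = -2$)
$Q{\left(V,T \right)} = - \frac{T}{V + \frac{1}{2 + V}}$ ($Q{\left(V,T \right)} = \frac{T - 2 T}{V + \frac{1}{V + 2}} = \frac{\left(-1\right) T}{V + \frac{1}{2 + V}} = - \frac{T}{V + \frac{1}{2 + V}}$)
$\left(-8 + Q{\left(0 - 4,-5 \right)}\right)^{2} = \left(-8 - \frac{5 \left(-2 - \left(0 - 4\right)\right)}{1 + \left(0 - 4\right)^{2} + 2 \left(0 - 4\right)}\right)^{2} = \left(-8 - \frac{5 \left(-2 - -4\right)}{1 + \left(-4\right)^{2} + 2 \left(-4\right)}\right)^{2} = \left(-8 - \frac{5 \left(-2 + 4\right)}{1 + 16 - 8}\right)^{2} = \left(-8 - 5 \cdot \frac{1}{9} \cdot 2\right)^{2} = \left(-8 - \frac{5}{9} \cdot 2\right)^{2} = \left(-8 - \frac{10}{9}\right)^{2} = \left(- \frac{82}{9}\right)^{2} = \frac{6724}{81}$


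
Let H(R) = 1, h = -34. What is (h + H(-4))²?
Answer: 1089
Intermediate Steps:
(h + H(-4))² = (-34 + 1)² = (-33)² = 1089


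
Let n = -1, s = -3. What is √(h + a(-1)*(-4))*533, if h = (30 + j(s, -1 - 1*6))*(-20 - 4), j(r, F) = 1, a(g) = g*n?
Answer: 1066*I*√187 ≈ 14577.0*I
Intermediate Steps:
a(g) = -g (a(g) = g*(-1) = -g)
h = -744 (h = (30 + 1)*(-20 - 4) = 31*(-24) = -744)
√(h + a(-1)*(-4))*533 = √(-744 - 1*(-1)*(-4))*533 = √(-744 + 1*(-4))*533 = √(-744 - 4)*533 = √(-748)*533 = (2*I*√187)*533 = 1066*I*√187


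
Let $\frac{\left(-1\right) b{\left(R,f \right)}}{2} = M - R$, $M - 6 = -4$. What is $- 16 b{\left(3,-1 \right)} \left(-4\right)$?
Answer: $128$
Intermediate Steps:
$M = 2$ ($M = 6 - 4 = 2$)
$b{\left(R,f \right)} = -4 + 2 R$ ($b{\left(R,f \right)} = - 2 \left(2 - R\right) = -4 + 2 R$)
$- 16 b{\left(3,-1 \right)} \left(-4\right) = - 16 \left(-4 + 2 \cdot 3\right) \left(-4\right) = - 16 \left(-4 + 6\right) \left(-4\right) = \left(-16\right) 2 \left(-4\right) = \left(-32\right) \left(-4\right) = 128$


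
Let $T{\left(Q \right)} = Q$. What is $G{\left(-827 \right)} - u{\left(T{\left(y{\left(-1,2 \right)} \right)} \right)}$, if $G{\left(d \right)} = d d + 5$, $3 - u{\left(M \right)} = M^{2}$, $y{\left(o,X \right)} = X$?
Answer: $683935$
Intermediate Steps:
$u{\left(M \right)} = 3 - M^{2}$
$G{\left(d \right)} = 5 + d^{2}$ ($G{\left(d \right)} = d^{2} + 5 = 5 + d^{2}$)
$G{\left(-827 \right)} - u{\left(T{\left(y{\left(-1,2 \right)} \right)} \right)} = \left(5 + \left(-827\right)^{2}\right) - \left(3 - 2^{2}\right) = \left(5 + 683929\right) - \left(3 - 4\right) = 683934 - \left(3 - 4\right) = 683934 - -1 = 683934 + 1 = 683935$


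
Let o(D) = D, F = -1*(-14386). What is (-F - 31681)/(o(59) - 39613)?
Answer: 46067/39554 ≈ 1.1647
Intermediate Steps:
F = 14386
(-F - 31681)/(o(59) - 39613) = (-1*14386 - 31681)/(59 - 39613) = (-14386 - 31681)/(-39554) = -46067*(-1/39554) = 46067/39554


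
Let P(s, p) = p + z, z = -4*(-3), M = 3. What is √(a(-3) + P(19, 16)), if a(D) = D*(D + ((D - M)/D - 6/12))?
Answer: √130/2 ≈ 5.7009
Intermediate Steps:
z = 12
P(s, p) = 12 + p (P(s, p) = p + 12 = 12 + p)
a(D) = D*(-½ + D + (-3 + D)/D) (a(D) = D*(D + ((D - 1*3)/D - 6/12)) = D*(D + ((D - 3)/D - 6*1/12)) = D*(D + ((-3 + D)/D - ½)) = D*(D + (-½ + (-3 + D)/D)) = D*(-½ + D + (-3 + D)/D))
√(a(-3) + P(19, 16)) = √((-3 + (-3)² + (½)*(-3)) + (12 + 16)) = √((-3 + 9 - 3/2) + 28) = √(9/2 + 28) = √(65/2) = √130/2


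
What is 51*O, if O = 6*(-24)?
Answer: -7344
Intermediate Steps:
O = -144
51*O = 51*(-144) = -7344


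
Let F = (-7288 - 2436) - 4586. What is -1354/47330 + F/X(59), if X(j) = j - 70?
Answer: 338638703/260315 ≈ 1300.9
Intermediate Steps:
F = -14310 (F = -9724 - 4586 = -14310)
X(j) = -70 + j
-1354/47330 + F/X(59) = -1354/47330 - 14310/(-70 + 59) = -1354*1/47330 - 14310/(-11) = -677/23665 - 14310*(-1/11) = -677/23665 + 14310/11 = 338638703/260315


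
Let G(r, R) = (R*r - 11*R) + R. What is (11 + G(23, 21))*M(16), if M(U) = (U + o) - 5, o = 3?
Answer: 3976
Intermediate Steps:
M(U) = -2 + U (M(U) = (U + 3) - 5 = (3 + U) - 5 = -2 + U)
G(r, R) = -10*R + R*r (G(r, R) = (-11*R + R*r) + R = -10*R + R*r)
(11 + G(23, 21))*M(16) = (11 + 21*(-10 + 23))*(-2 + 16) = (11 + 21*13)*14 = (11 + 273)*14 = 284*14 = 3976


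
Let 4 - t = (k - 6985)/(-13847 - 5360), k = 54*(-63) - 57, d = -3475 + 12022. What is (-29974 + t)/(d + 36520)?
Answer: -52331294/78691079 ≈ -0.66502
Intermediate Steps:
d = 8547
k = -3459 (k = -3402 - 57 = -3459)
t = 66384/19207 (t = 4 - (-3459 - 6985)/(-13847 - 5360) = 4 - (-10444)/(-19207) = 4 - (-10444)*(-1)/19207 = 4 - 1*10444/19207 = 4 - 10444/19207 = 66384/19207 ≈ 3.4562)
(-29974 + t)/(d + 36520) = (-29974 + 66384/19207)/(8547 + 36520) = -575644234/19207/45067 = -575644234/19207*1/45067 = -52331294/78691079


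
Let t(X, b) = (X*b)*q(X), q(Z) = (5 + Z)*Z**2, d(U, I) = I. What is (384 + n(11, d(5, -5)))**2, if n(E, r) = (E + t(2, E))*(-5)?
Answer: 7568001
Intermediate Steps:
q(Z) = Z**2*(5 + Z)
t(X, b) = b*X**3*(5 + X) (t(X, b) = (X*b)*(X**2*(5 + X)) = b*X**3*(5 + X))
n(E, r) = -285*E (n(E, r) = (E + E*2**3*(5 + 2))*(-5) = (E + E*8*7)*(-5) = (E + 56*E)*(-5) = (57*E)*(-5) = -285*E)
(384 + n(11, d(5, -5)))**2 = (384 - 285*11)**2 = (384 - 3135)**2 = (-2751)**2 = 7568001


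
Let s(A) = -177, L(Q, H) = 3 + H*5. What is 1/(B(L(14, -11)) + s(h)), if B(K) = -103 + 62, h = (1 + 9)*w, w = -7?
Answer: -1/218 ≈ -0.0045872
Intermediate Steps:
h = -70 (h = (1 + 9)*(-7) = 10*(-7) = -70)
L(Q, H) = 3 + 5*H
B(K) = -41
1/(B(L(14, -11)) + s(h)) = 1/(-41 - 177) = 1/(-218) = -1/218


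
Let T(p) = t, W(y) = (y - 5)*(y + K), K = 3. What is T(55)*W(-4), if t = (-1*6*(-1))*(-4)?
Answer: -216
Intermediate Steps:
W(y) = (-5 + y)*(3 + y) (W(y) = (y - 5)*(y + 3) = (-5 + y)*(3 + y))
t = -24 (t = -6*(-1)*(-4) = 6*(-4) = -24)
T(p) = -24
T(55)*W(-4) = -24*(-15 + (-4)² - 2*(-4)) = -24*(-15 + 16 + 8) = -24*9 = -216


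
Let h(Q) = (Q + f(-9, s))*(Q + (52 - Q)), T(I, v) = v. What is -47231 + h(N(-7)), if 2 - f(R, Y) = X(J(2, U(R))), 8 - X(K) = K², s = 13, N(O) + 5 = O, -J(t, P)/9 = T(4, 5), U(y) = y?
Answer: 57133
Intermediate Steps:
J(t, P) = -45 (J(t, P) = -9*5 = -45)
N(O) = -5 + O
X(K) = 8 - K²
f(R, Y) = 2019 (f(R, Y) = 2 - (8 - 1*(-45)²) = 2 - (8 - 1*2025) = 2 - (8 - 2025) = 2 - 1*(-2017) = 2 + 2017 = 2019)
h(Q) = 104988 + 52*Q (h(Q) = (Q + 2019)*(Q + (52 - Q)) = (2019 + Q)*52 = 104988 + 52*Q)
-47231 + h(N(-7)) = -47231 + (104988 + 52*(-5 - 7)) = -47231 + (104988 + 52*(-12)) = -47231 + (104988 - 624) = -47231 + 104364 = 57133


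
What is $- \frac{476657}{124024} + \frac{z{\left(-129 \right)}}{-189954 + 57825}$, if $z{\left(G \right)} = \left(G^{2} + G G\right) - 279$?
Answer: $- \frac{7452597425}{1820796344} \approx -4.093$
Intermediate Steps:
$z{\left(G \right)} = -279 + 2 G^{2}$ ($z{\left(G \right)} = \left(G^{2} + G^{2}\right) - 279 = 2 G^{2} - 279 = -279 + 2 G^{2}$)
$- \frac{476657}{124024} + \frac{z{\left(-129 \right)}}{-189954 + 57825} = - \frac{476657}{124024} + \frac{-279 + 2 \left(-129\right)^{2}}{-189954 + 57825} = \left(-476657\right) \frac{1}{124024} + \frac{-279 + 2 \cdot 16641}{-132129} = - \frac{476657}{124024} + \left(-279 + 33282\right) \left(- \frac{1}{132129}\right) = - \frac{476657}{124024} + 33003 \left(- \frac{1}{132129}\right) = - \frac{476657}{124024} - \frac{3667}{14681} = - \frac{7452597425}{1820796344}$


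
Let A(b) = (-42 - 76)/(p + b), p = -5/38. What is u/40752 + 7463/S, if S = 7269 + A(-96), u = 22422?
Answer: 284413579405/180382893672 ≈ 1.5767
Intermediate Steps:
p = -5/38 (p = -5*1/38 = -5/38 ≈ -0.13158)
A(b) = -118/(-5/38 + b) (A(b) = (-42 - 76)/(-5/38 + b) = -118/(-5/38 + b))
S = 26558141/3653 (S = 7269 - 4484/(-5 + 38*(-96)) = 7269 - 4484/(-5 - 3648) = 7269 - 4484/(-3653) = 7269 - 4484*(-1/3653) = 7269 + 4484/3653 = 26558141/3653 ≈ 7270.2)
u/40752 + 7463/S = 22422/40752 + 7463/(26558141/3653) = 22422*(1/40752) + 7463*(3653/26558141) = 3737/6792 + 27262339/26558141 = 284413579405/180382893672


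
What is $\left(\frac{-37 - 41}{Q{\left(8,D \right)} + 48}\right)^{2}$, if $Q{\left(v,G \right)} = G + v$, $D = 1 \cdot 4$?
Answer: $\frac{169}{100} \approx 1.69$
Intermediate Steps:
$D = 4$
$\left(\frac{-37 - 41}{Q{\left(8,D \right)} + 48}\right)^{2} = \left(\frac{-37 - 41}{\left(4 + 8\right) + 48}\right)^{2} = \left(- \frac{78}{12 + 48}\right)^{2} = \left(- \frac{78}{60}\right)^{2} = \left(\left(-78\right) \frac{1}{60}\right)^{2} = \left(- \frac{13}{10}\right)^{2} = \frac{169}{100}$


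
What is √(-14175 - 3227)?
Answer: I*√17402 ≈ 131.92*I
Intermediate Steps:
√(-14175 - 3227) = √(-17402) = I*√17402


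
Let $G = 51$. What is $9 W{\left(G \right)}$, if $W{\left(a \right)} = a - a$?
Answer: $0$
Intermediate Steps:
$W{\left(a \right)} = 0$
$9 W{\left(G \right)} = 9 \cdot 0 = 0$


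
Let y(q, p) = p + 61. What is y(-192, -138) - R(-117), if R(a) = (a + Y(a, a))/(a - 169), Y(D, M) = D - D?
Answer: -1703/22 ≈ -77.409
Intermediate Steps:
Y(D, M) = 0
y(q, p) = 61 + p
R(a) = a/(-169 + a) (R(a) = (a + 0)/(a - 169) = a/(-169 + a))
y(-192, -138) - R(-117) = (61 - 138) - (-117)/(-169 - 117) = -77 - (-117)/(-286) = -77 - (-117)*(-1)/286 = -77 - 1*9/22 = -77 - 9/22 = -1703/22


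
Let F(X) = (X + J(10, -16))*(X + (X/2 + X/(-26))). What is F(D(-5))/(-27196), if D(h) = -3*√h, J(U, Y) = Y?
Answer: 855/353548 - 228*I*√5/88387 ≈ 0.0024183 - 0.0057681*I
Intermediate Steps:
F(X) = 19*X*(-16 + X)/13 (F(X) = (X - 16)*(X + (X/2 + X/(-26))) = (-16 + X)*(X + (X*(½) + X*(-1/26))) = (-16 + X)*(X + (X/2 - X/26)) = (-16 + X)*(X + 6*X/13) = (-16 + X)*(19*X/13) = 19*X*(-16 + X)/13)
F(D(-5))/(-27196) = (19*(-3*I*√5)*(-16 - 3*I*√5)/13)/(-27196) = (19*(-3*I*√5)*(-16 - 3*I*√5)/13)*(-1/27196) = -57*I*√5*(-16 - 3*I*√5)/13*(-1/27196) = 57*I*√5*(-16 - 3*I*√5)/353548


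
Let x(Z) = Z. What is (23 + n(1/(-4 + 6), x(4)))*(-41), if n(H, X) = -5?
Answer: -738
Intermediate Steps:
(23 + n(1/(-4 + 6), x(4)))*(-41) = (23 - 5)*(-41) = 18*(-41) = -738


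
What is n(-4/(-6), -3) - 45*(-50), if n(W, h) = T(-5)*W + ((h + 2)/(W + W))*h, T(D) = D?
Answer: 26987/12 ≈ 2248.9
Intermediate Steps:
n(W, h) = -5*W + h*(2 + h)/(2*W) (n(W, h) = -5*W + ((h + 2)/(W + W))*h = -5*W + ((2 + h)/((2*W)))*h = -5*W + ((2 + h)*(1/(2*W)))*h = -5*W + ((2 + h)/(2*W))*h = -5*W + h*(2 + h)/(2*W))
n(-4/(-6), -3) - 45*(-50) = (-3 + (1/2)*(-3)**2 - 5*(-4/(-6))**2)/((-4/(-6))) - 45*(-50) = (-3 + (1/2)*9 - 5*(-4*(-1/6))**2)/((-4*(-1/6))) + 2250 = (-3 + 9/2 - 5*(2/3)**2)/(2/3) + 2250 = 3*(-3 + 9/2 - 5*4/9)/2 + 2250 = 3*(-3 + 9/2 - 20/9)/2 + 2250 = (3/2)*(-13/18) + 2250 = -13/12 + 2250 = 26987/12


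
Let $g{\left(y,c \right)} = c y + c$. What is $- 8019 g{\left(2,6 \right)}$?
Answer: $-144342$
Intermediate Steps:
$g{\left(y,c \right)} = c + c y$
$- 8019 g{\left(2,6 \right)} = - 8019 \cdot 6 \left(1 + 2\right) = - 8019 \cdot 6 \cdot 3 = \left(-8019\right) 18 = -144342$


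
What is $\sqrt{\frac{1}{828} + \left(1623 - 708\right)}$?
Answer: $\frac{\sqrt{17425283}}{138} \approx 30.249$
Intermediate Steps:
$\sqrt{\frac{1}{828} + \left(1623 - 708\right)} = \sqrt{\frac{1}{828} + 915} = \sqrt{\frac{757621}{828}} = \frac{\sqrt{17425283}}{138}$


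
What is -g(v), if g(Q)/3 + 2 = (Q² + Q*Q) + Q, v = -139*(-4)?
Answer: -1856478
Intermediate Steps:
v = 556
g(Q) = -6 + 3*Q + 6*Q² (g(Q) = -6 + 3*((Q² + Q*Q) + Q) = -6 + 3*((Q² + Q²) + Q) = -6 + 3*(2*Q² + Q) = -6 + 3*(Q + 2*Q²) = -6 + (3*Q + 6*Q²) = -6 + 3*Q + 6*Q²)
-g(v) = -(-6 + 3*556 + 6*556²) = -(-6 + 1668 + 6*309136) = -(-6 + 1668 + 1854816) = -1*1856478 = -1856478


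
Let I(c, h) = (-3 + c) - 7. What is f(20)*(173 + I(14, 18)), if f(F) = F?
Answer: 3540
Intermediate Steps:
I(c, h) = -10 + c
f(20)*(173 + I(14, 18)) = 20*(173 + (-10 + 14)) = 20*(173 + 4) = 20*177 = 3540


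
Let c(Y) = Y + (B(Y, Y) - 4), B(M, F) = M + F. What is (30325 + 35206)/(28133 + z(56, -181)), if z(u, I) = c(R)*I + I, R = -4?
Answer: 65531/30848 ≈ 2.1243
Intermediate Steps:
B(M, F) = F + M
c(Y) = -4 + 3*Y (c(Y) = Y + ((Y + Y) - 4) = Y + (2*Y - 4) = Y + (-4 + 2*Y) = -4 + 3*Y)
z(u, I) = -15*I (z(u, I) = (-4 + 3*(-4))*I + I = (-4 - 12)*I + I = -16*I + I = -15*I)
(30325 + 35206)/(28133 + z(56, -181)) = (30325 + 35206)/(28133 - 15*(-181)) = 65531/(28133 + 2715) = 65531/30848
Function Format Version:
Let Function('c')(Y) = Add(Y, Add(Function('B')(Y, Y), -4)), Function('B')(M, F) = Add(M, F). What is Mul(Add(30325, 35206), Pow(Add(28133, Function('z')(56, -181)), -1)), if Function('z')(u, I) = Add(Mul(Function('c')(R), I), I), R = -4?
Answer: Rational(65531, 30848) ≈ 2.1243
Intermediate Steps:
Function('B')(M, F) = Add(F, M)
Function('c')(Y) = Add(-4, Mul(3, Y)) (Function('c')(Y) = Add(Y, Add(Add(Y, Y), -4)) = Add(Y, Add(Mul(2, Y), -4)) = Add(Y, Add(-4, Mul(2, Y))) = Add(-4, Mul(3, Y)))
Function('z')(u, I) = Mul(-15, I) (Function('z')(u, I) = Add(Mul(Add(-4, Mul(3, -4)), I), I) = Add(Mul(Add(-4, -12), I), I) = Add(Mul(-16, I), I) = Mul(-15, I))
Mul(Add(30325, 35206), Pow(Add(28133, Function('z')(56, -181)), -1)) = Mul(Add(30325, 35206), Pow(Add(28133, Mul(-15, -181)), -1)) = Mul(65531, Pow(Add(28133, 2715), -1)) = Mul(65531, Pow(30848, -1)) = Mul(65531, Rational(1, 30848)) = Rational(65531, 30848)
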